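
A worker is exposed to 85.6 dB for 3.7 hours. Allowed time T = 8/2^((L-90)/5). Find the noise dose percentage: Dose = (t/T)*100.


T_allowed = 8 / 2^((85.6 - 90)/5) = 14.723 hr
Dose = 3.7 / 14.723 * 100 = 25.131 %


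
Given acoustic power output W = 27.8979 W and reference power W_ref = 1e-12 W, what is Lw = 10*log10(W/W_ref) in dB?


W / W_ref = 27.8979 / 1e-12 = 2.78979e+13
Lw = 10 * log10(2.78979e+13) = 134.46 dB


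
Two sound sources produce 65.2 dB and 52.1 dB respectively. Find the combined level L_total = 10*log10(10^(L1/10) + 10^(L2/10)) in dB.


10^(65.2/10) = 3.31131e+06
10^(52.1/10) = 162181
Sum = 3.31131e+06 + 162181 = 3.47349e+06
L_total = 10*log10(3.47349e+06) = 65.408 dB


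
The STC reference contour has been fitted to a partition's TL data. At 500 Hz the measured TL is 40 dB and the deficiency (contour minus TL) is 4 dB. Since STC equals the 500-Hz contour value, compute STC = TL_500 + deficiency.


By ASTM E413, STC = value of the fitted reference contour at 500 Hz.
Contour value at 500 Hz = TL_500 + deficiency = 40 + 4 = 44
STC = 44


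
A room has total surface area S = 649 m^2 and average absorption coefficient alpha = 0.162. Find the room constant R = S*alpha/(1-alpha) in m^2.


R = 649 * 0.162 / (1 - 0.162) = 125.46 m^2


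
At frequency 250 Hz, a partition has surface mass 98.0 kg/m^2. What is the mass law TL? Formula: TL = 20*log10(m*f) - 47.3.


m * f = 98.0 * 250 = 24500
20*log10(24500) = 87.7833 dB
TL = 87.7833 - 47.3 = 40.483 dB


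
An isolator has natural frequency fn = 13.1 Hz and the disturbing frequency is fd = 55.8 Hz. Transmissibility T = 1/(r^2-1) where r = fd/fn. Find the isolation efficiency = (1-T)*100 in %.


r = 55.8 / 13.1 = 4.25954
r^2 - 1 = 4.25954^2 - 1 = 17.1437
T = 1/17.1437 = 0.0583305
Efficiency = (1 - 0.0583305)*100 = 94.167 %


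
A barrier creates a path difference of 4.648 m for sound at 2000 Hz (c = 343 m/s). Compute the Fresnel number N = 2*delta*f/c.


N = 2*delta*f/c = 2*delta/lambda, where lambda = c/f
lambda = 343 / 2000 = 0.1715 m
N = 2 * 4.648 / 0.1715 = 54.204


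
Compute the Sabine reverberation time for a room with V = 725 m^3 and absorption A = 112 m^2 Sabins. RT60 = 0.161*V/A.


RT60 = 0.161 * 725 / 112 = 1.0422 s


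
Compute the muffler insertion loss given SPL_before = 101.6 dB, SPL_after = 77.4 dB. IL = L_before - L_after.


Insertion loss = SPL without muffler - SPL with muffler
IL = 101.6 - 77.4 = 24.2 dB


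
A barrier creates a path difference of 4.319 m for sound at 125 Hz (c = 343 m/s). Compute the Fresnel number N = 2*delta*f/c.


N = 2*delta*f/c = 2*delta/lambda, where lambda = c/f
lambda = 343 / 125 = 2.744 m
N = 2 * 4.319 / 2.744 = 3.148


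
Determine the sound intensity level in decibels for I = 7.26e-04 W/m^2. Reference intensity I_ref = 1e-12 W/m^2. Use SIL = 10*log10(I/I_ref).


I / I_ref = 7.26e-04 / 1e-12 = 7.26e+08
SIL = 10 * log10(7.26e+08) = 88.609 dB


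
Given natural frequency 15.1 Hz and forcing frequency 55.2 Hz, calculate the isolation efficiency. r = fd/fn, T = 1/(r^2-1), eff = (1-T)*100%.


r = 55.2 / 15.1 = 3.65563
r^2 - 1 = 3.65563^2 - 1 = 12.3636
T = 1/12.3636 = 0.0808826
Efficiency = (1 - 0.0808826)*100 = 91.912 %


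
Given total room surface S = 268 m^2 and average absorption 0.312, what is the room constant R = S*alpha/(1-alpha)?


R = 268 * 0.312 / (1 - 0.312) = 121.53 m^2


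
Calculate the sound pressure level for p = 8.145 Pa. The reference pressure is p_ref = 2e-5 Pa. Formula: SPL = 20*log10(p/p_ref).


p / p_ref = 8.145 / 2e-5 = 407250
SPL = 20 * log10(407250) = 112.2 dB


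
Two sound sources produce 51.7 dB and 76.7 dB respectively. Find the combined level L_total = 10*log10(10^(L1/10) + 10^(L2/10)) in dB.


10^(51.7/10) = 147911
10^(76.7/10) = 4.67735e+07
Sum = 147911 + 4.67735e+07 = 4.69214e+07
L_total = 10*log10(4.69214e+07) = 76.714 dB


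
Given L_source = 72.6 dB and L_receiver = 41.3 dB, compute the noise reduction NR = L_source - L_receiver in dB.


NR = L_source - L_receiver (difference between source and receiving room levels)
NR = 72.6 - 41.3 = 31.3 dB


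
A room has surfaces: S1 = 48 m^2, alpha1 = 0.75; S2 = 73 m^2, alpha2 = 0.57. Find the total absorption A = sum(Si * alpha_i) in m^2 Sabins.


48 * 0.75 = 36
73 * 0.57 = 41.61
A_total = 36 + 41.61 = 77.61 m^2


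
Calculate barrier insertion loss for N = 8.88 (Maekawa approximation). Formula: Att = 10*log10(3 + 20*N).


3 + 20*N = 3 + 20*8.88 = 180.6
Att = 10*log10(180.6) = 22.567 dB


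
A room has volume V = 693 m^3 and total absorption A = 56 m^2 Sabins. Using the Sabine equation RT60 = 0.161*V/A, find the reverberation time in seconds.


RT60 = 0.161 * 693 / 56 = 1.9924 s


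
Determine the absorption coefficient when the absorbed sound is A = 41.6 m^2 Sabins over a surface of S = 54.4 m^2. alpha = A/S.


Absorption coefficient = absorbed power / incident power
alpha = A / S = 41.6 / 54.4 = 0.76471


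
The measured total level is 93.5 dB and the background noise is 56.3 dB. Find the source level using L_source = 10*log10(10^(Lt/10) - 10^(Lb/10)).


10^(93.5/10) = 2.23872e+09
10^(56.3/10) = 426580
Difference = 2.23872e+09 - 426580 = 2.23829e+09
L_source = 10*log10(2.23829e+09) = 93.499 dB


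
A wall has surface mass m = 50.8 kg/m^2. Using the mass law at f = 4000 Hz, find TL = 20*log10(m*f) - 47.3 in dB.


m * f = 50.8 * 4000 = 203200
20*log10(203200) = 106.158 dB
TL = 106.158 - 47.3 = 58.858 dB


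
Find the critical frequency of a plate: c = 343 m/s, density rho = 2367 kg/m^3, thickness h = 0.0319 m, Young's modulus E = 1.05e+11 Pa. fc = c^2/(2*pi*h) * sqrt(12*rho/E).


12*rho/E = 12*2367/1.05e+11 = 2.70514e-07
sqrt(12*rho/E) = sqrt(2.70514e-07) = 0.00052011
c^2/(2*pi*h) = 343^2/(2*pi*0.0319) = 586972
fc = 586972 * 0.00052011 = 305.29 Hz


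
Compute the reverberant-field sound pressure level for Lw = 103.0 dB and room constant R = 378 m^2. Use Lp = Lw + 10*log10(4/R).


4/R = 4/378 = 0.010582
Lp = 103.0 + 10*log10(0.010582) = 83.246 dB


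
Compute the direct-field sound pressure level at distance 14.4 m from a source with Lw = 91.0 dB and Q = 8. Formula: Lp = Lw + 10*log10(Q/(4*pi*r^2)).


4*pi*r^2 = 4*pi*14.4^2 = 2605.76 m^2
Q / (4*pi*r^2) = 8 / 2605.76 = 0.00307012
Lp = 91.0 + 10*log10(0.00307012) = 65.872 dB


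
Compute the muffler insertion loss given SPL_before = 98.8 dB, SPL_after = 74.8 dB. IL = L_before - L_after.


Insertion loss = SPL without muffler - SPL with muffler
IL = 98.8 - 74.8 = 24 dB


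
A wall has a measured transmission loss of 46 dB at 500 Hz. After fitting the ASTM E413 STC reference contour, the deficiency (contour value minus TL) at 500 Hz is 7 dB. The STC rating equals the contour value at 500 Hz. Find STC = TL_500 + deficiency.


By ASTM E413, STC = value of the fitted reference contour at 500 Hz.
Contour value at 500 Hz = TL_500 + deficiency = 46 + 7 = 53
STC = 53


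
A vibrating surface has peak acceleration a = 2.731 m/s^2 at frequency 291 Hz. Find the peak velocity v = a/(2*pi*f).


omega = 2*pi*f = 2*pi*291 = 1828.41 rad/s
v = a / omega = 2.731 / 1828.41 = 0.0014936 m/s


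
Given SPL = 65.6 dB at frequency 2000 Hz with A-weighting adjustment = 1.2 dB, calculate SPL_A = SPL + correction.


A-weighting table: 2000 Hz -> 1.2 dB correction
SPL_A = SPL + correction = 65.6 + (1.2) = 66.8 dBA


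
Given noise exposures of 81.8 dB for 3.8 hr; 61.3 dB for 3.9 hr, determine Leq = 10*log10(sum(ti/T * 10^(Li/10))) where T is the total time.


T_total = 3.8 + 3.9 = 7.7 hr
(3.8/7.7) * 10^(81.8/10) = 7.46952e+07
(3.9/7.7) * 10^(61.3/10) = 683241
Sum = 7.46952e+07 + 683241 = 7.53784e+07
Leq = 10*log10(7.53784e+07) = 78.772 dB


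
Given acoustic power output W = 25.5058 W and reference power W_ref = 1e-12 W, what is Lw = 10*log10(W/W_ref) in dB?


W / W_ref = 25.5058 / 1e-12 = 2.55058e+13
Lw = 10 * log10(2.55058e+13) = 134.07 dB


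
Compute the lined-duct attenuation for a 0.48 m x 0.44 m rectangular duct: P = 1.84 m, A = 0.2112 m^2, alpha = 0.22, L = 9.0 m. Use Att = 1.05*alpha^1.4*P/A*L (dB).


alpha^1.4 = 0.22^1.4 = 0.120058
Attenuation rate = 1.05 * alpha^1.4 * P / A
= 1.05 * 0.120058 * 1.84 / 0.2112 = 1.09826 dB/m
Total Att = 1.09826 * 9.0 = 9.8843 dB


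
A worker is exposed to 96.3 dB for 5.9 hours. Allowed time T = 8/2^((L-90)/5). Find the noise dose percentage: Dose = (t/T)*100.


T_allowed = 8 / 2^((96.3 - 90)/5) = 3.34035 hr
Dose = 5.9 / 3.34035 * 100 = 176.63 %


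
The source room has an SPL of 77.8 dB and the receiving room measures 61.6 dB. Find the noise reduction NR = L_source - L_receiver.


NR = L_source - L_receiver (difference between source and receiving room levels)
NR = 77.8 - 61.6 = 16.2 dB


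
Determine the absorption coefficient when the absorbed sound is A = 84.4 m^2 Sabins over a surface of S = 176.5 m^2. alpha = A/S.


Absorption coefficient = absorbed power / incident power
alpha = A / S = 84.4 / 176.5 = 0.47819


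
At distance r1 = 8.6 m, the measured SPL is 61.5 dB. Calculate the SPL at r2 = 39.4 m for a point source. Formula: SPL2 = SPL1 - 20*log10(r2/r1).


r2/r1 = 39.4/8.6 = 4.5814
Correction = 20*log10(4.5814) = 13.22 dB
SPL2 = 61.5 - 13.22 = 48.28 dB


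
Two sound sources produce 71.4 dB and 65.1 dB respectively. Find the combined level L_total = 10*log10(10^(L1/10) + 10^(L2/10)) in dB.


10^(71.4/10) = 1.38038e+07
10^(65.1/10) = 3.23594e+06
Sum = 1.38038e+07 + 3.23594e+06 = 1.70397e+07
L_total = 10*log10(1.70397e+07) = 72.315 dB


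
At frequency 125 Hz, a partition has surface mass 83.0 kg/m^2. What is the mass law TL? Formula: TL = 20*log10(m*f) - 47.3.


m * f = 83.0 * 125 = 10375
20*log10(10375) = 80.3198 dB
TL = 80.3198 - 47.3 = 33.02 dB


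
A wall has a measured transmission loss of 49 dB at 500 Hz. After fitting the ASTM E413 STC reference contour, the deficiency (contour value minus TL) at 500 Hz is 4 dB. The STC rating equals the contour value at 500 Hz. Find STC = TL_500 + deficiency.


By ASTM E413, STC = value of the fitted reference contour at 500 Hz.
Contour value at 500 Hz = TL_500 + deficiency = 49 + 4 = 53
STC = 53


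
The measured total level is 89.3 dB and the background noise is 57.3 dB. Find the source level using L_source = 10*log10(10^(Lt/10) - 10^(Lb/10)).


10^(89.3/10) = 8.51138e+08
10^(57.3/10) = 537032
Difference = 8.51138e+08 - 537032 = 8.50601e+08
L_source = 10*log10(8.50601e+08) = 89.297 dB


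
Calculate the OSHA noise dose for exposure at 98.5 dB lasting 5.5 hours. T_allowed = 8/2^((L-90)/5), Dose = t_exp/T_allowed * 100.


T_allowed = 8 / 2^((98.5 - 90)/5) = 2.46229 hr
Dose = 5.5 / 2.46229 * 100 = 223.37 %


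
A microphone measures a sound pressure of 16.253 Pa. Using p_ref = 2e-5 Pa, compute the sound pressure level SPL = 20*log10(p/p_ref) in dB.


p / p_ref = 16.253 / 2e-5 = 812650
SPL = 20 * log10(812650) = 118.2 dB


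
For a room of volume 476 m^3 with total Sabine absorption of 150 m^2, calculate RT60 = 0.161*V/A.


RT60 = 0.161 * 476 / 150 = 0.51091 s


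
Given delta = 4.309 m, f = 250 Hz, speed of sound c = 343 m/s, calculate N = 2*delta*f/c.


N = 2*delta*f/c = 2*delta/lambda, where lambda = c/f
lambda = 343 / 250 = 1.372 m
N = 2 * 4.309 / 1.372 = 6.2813


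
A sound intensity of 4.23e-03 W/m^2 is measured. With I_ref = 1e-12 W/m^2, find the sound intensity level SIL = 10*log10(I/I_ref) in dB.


I / I_ref = 4.23e-03 / 1e-12 = 4.23e+09
SIL = 10 * log10(4.23e+09) = 96.263 dB


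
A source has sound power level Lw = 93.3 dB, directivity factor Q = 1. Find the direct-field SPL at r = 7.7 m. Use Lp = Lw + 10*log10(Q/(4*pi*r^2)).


4*pi*r^2 = 4*pi*7.7^2 = 745.06 m^2
Q / (4*pi*r^2) = 1 / 745.06 = 0.00134217
Lp = 93.3 + 10*log10(0.00134217) = 64.578 dB


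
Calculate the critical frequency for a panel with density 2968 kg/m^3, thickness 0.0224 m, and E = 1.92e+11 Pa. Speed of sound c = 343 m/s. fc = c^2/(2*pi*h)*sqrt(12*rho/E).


12*rho/E = 12*2968/1.92e+11 = 1.855e-07
sqrt(12*rho/E) = sqrt(1.855e-07) = 0.000430697
c^2/(2*pi*h) = 343^2/(2*pi*0.0224) = 835912
fc = 835912 * 0.000430697 = 360.02 Hz


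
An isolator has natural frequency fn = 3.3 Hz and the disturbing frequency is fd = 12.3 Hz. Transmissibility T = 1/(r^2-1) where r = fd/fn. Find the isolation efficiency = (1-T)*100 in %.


r = 12.3 / 3.3 = 3.72727
r^2 - 1 = 3.72727^2 - 1 = 12.8925
T = 1/12.8925 = 0.0775645
Efficiency = (1 - 0.0775645)*100 = 92.244 %


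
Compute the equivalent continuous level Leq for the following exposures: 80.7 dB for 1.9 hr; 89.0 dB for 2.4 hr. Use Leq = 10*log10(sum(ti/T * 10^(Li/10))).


T_total = 1.9 + 2.4 = 4.3 hr
(1.9/4.3) * 10^(80.7/10) = 5.19141e+07
(2.4/4.3) * 10^(89.0/10) = 4.43346e+08
Sum = 5.19141e+07 + 4.43346e+08 = 4.9526e+08
Leq = 10*log10(4.9526e+08) = 86.948 dB


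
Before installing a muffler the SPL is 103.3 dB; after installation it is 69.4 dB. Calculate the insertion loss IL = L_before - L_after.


Insertion loss = SPL without muffler - SPL with muffler
IL = 103.3 - 69.4 = 33.9 dB


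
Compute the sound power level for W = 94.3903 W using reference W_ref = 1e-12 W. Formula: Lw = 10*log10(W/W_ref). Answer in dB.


W / W_ref = 94.3903 / 1e-12 = 9.43903e+13
Lw = 10 * log10(9.43903e+13) = 139.75 dB


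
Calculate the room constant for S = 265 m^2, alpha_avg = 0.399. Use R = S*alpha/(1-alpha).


R = 265 * 0.399 / (1 - 0.399) = 175.93 m^2


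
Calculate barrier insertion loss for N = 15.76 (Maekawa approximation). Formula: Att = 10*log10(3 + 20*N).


3 + 20*N = 3 + 20*15.76 = 318.2
Att = 10*log10(318.2) = 25.027 dB


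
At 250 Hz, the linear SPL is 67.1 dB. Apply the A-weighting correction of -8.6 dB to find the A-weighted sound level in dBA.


A-weighting table: 250 Hz -> -8.6 dB correction
SPL_A = SPL + correction = 67.1 + (-8.6) = 58.5 dBA


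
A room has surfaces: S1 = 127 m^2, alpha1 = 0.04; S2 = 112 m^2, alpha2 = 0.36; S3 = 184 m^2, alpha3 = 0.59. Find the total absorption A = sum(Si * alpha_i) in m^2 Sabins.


127 * 0.04 = 5.08
112 * 0.36 = 40.32
184 * 0.59 = 108.56
A_total = 5.08 + 40.32 + 108.56 = 153.96 m^2


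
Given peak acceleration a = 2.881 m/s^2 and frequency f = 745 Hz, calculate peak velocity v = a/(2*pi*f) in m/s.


omega = 2*pi*f = 2*pi*745 = 4680.97 rad/s
v = a / omega = 2.881 / 4680.97 = 0.00061547 m/s


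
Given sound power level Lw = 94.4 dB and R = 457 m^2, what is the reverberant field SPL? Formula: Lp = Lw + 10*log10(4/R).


4/R = 4/457 = 0.00875274
Lp = 94.4 + 10*log10(0.00875274) = 73.821 dB


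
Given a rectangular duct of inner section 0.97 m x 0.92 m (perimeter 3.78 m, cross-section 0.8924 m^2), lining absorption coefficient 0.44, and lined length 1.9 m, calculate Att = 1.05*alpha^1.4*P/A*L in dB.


alpha^1.4 = 0.44^1.4 = 0.316835
Attenuation rate = 1.05 * alpha^1.4 * P / A
= 1.05 * 0.316835 * 3.78 / 0.8924 = 1.40914 dB/m
Total Att = 1.40914 * 1.9 = 2.6774 dB


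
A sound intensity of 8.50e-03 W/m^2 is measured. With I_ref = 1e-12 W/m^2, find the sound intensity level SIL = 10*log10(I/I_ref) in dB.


I / I_ref = 8.50e-03 / 1e-12 = 8.5e+09
SIL = 10 * log10(8.5e+09) = 99.294 dB


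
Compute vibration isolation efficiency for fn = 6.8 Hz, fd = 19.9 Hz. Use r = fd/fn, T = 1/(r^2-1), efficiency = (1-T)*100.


r = 19.9 / 6.8 = 2.92647
r^2 - 1 = 2.92647^2 - 1 = 7.56423
T = 1/7.56423 = 0.132201
Efficiency = (1 - 0.132201)*100 = 86.78 %


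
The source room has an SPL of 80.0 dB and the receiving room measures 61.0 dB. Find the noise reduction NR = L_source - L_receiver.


NR = L_source - L_receiver (difference between source and receiving room levels)
NR = 80.0 - 61.0 = 19 dB


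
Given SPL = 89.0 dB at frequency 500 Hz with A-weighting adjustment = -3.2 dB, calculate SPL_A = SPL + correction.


A-weighting table: 500 Hz -> -3.2 dB correction
SPL_A = SPL + correction = 89.0 + (-3.2) = 85.8 dBA


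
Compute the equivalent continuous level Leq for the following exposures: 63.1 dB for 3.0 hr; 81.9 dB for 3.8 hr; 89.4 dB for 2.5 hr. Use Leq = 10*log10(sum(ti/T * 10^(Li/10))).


T_total = 3.0 + 3.8 + 2.5 = 9.3 hr
(3.0/9.3) * 10^(63.1/10) = 658625
(3.8/9.3) * 10^(81.9/10) = 6.3285e+07
(2.5/9.3) * 10^(89.4/10) = 2.3413e+08
Sum = 658625 + 6.3285e+07 + 2.3413e+08 = 2.98074e+08
Leq = 10*log10(2.98074e+08) = 84.743 dB


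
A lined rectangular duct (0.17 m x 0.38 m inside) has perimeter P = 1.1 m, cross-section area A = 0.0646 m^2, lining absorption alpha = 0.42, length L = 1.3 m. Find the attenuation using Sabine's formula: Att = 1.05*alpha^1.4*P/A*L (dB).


alpha^1.4 = 0.42^1.4 = 0.296858
Attenuation rate = 1.05 * alpha^1.4 * P / A
= 1.05 * 0.296858 * 1.1 / 0.0646 = 5.3076 dB/m
Total Att = 5.3076 * 1.3 = 6.8999 dB


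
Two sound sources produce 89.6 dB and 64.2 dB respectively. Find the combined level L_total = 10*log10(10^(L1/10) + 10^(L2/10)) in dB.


10^(89.6/10) = 9.12011e+08
10^(64.2/10) = 2.63027e+06
Sum = 9.12011e+08 + 2.63027e+06 = 9.14641e+08
L_total = 10*log10(9.14641e+08) = 89.613 dB


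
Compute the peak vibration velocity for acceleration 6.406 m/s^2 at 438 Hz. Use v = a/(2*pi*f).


omega = 2*pi*f = 2*pi*438 = 2752.04 rad/s
v = a / omega = 6.406 / 2752.04 = 0.0023277 m/s


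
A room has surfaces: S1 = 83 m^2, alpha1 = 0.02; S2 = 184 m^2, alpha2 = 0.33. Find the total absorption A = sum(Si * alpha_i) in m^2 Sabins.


83 * 0.02 = 1.66
184 * 0.33 = 60.72
A_total = 1.66 + 60.72 = 62.38 m^2


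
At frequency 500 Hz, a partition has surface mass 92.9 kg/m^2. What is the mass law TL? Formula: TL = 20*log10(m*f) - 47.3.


m * f = 92.9 * 500 = 46450
20*log10(46450) = 93.3397 dB
TL = 93.3397 - 47.3 = 46.04 dB


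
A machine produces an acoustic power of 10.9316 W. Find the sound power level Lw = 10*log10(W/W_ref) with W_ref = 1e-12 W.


W / W_ref = 10.9316 / 1e-12 = 1.09316e+13
Lw = 10 * log10(1.09316e+13) = 130.39 dB


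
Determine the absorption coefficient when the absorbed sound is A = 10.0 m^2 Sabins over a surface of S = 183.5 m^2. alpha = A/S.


Absorption coefficient = absorbed power / incident power
alpha = A / S = 10.0 / 183.5 = 0.054496


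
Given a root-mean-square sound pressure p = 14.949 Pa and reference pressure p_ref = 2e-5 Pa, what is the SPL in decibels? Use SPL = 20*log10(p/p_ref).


p / p_ref = 14.949 / 2e-5 = 747450
SPL = 20 * log10(747450) = 117.47 dB


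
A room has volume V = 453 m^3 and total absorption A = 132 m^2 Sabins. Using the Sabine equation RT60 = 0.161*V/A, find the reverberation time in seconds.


RT60 = 0.161 * 453 / 132 = 0.55252 s


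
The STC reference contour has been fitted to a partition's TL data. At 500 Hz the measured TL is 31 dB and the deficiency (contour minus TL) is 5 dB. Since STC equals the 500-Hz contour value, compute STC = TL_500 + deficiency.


By ASTM E413, STC = value of the fitted reference contour at 500 Hz.
Contour value at 500 Hz = TL_500 + deficiency = 31 + 5 = 36
STC = 36


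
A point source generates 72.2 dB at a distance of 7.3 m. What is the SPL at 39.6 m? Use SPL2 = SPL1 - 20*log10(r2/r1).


r2/r1 = 39.6/7.3 = 5.42466
Correction = 20*log10(5.42466) = 14.6875 dB
SPL2 = 72.2 - 14.6875 = 57.513 dB


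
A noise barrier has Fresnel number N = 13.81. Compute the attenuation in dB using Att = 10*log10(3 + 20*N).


3 + 20*N = 3 + 20*13.81 = 279.2
Att = 10*log10(279.2) = 24.459 dB


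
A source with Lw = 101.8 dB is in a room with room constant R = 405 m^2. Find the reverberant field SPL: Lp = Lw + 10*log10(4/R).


4/R = 4/405 = 0.00987654
Lp = 101.8 + 10*log10(0.00987654) = 81.746 dB


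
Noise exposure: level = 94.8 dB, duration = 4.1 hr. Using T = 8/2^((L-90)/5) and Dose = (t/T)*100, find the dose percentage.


T_allowed = 8 / 2^((94.8 - 90)/5) = 4.11246 hr
Dose = 4.1 / 4.11246 * 100 = 99.697 %


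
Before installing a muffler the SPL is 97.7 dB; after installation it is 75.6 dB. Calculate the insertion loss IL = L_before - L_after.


Insertion loss = SPL without muffler - SPL with muffler
IL = 97.7 - 75.6 = 22.1 dB


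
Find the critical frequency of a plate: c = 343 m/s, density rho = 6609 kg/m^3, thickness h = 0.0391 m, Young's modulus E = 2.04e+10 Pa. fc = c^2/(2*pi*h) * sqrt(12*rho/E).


12*rho/E = 12*6609/2.04e+10 = 3.88765e-06
sqrt(12*rho/E) = sqrt(3.88765e-06) = 0.00197171
c^2/(2*pi*h) = 343^2/(2*pi*0.0391) = 478885
fc = 478885 * 0.00197171 = 944.22 Hz


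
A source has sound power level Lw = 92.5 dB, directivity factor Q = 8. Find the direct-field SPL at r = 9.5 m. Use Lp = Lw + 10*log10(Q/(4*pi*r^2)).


4*pi*r^2 = 4*pi*9.5^2 = 1134.11 m^2
Q / (4*pi*r^2) = 8 / 1134.11 = 0.00705399
Lp = 92.5 + 10*log10(0.00705399) = 70.984 dB


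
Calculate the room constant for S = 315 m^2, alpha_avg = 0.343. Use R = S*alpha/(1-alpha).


R = 315 * 0.343 / (1 - 0.343) = 164.45 m^2


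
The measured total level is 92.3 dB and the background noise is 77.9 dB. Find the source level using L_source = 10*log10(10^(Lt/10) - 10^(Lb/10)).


10^(92.3/10) = 1.69824e+09
10^(77.9/10) = 6.16595e+07
Difference = 1.69824e+09 - 6.16595e+07 = 1.63658e+09
L_source = 10*log10(1.63658e+09) = 92.139 dB


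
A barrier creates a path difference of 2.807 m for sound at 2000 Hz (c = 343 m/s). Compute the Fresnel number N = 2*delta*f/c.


N = 2*delta*f/c = 2*delta/lambda, where lambda = c/f
lambda = 343 / 2000 = 0.1715 m
N = 2 * 2.807 / 0.1715 = 32.735


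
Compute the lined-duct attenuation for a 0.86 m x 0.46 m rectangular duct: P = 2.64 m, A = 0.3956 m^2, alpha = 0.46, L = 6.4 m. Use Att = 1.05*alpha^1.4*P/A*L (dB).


alpha^1.4 = 0.46^1.4 = 0.337179
Attenuation rate = 1.05 * alpha^1.4 * P / A
= 1.05 * 0.337179 * 2.64 / 0.3956 = 2.36264 dB/m
Total Att = 2.36264 * 6.4 = 15.121 dB


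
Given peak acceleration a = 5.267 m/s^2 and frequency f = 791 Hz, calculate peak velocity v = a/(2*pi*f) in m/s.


omega = 2*pi*f = 2*pi*791 = 4970 rad/s
v = a / omega = 5.267 / 4970 = 0.0010598 m/s


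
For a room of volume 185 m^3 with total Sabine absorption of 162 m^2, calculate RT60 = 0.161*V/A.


RT60 = 0.161 * 185 / 162 = 0.18386 s


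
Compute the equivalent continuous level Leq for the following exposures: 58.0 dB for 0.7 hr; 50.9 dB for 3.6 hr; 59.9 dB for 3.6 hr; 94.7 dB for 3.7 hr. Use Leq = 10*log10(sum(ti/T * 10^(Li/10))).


T_total = 0.7 + 3.6 + 3.6 + 3.7 = 11.6 hr
(0.7/11.6) * 10^(58.0/10) = 38075
(3.6/11.6) * 10^(50.9/10) = 38180.8
(3.6/11.6) * 10^(59.9/10) = 303281
(3.7/11.6) * 10^(94.7/10) = 9.41334e+08
Sum = 38075 + 38180.8 + 303281 + 9.41334e+08 = 9.41714e+08
Leq = 10*log10(9.41714e+08) = 89.739 dB


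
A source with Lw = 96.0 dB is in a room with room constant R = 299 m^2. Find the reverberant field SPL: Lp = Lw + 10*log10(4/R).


4/R = 4/299 = 0.0133779
Lp = 96.0 + 10*log10(0.0133779) = 77.264 dB


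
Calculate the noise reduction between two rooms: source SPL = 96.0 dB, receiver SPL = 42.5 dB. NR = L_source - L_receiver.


NR = L_source - L_receiver (difference between source and receiving room levels)
NR = 96.0 - 42.5 = 53.5 dB


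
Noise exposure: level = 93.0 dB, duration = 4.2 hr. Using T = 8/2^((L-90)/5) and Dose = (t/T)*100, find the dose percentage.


T_allowed = 8 / 2^((93.0 - 90)/5) = 5.27803 hr
Dose = 4.2 / 5.27803 * 100 = 79.575 %


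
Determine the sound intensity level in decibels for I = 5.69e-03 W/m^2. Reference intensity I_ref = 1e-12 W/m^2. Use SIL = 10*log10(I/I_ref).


I / I_ref = 5.69e-03 / 1e-12 = 5.69e+09
SIL = 10 * log10(5.69e+09) = 97.551 dB


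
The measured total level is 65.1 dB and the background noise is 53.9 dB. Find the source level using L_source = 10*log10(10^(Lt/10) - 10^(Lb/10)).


10^(65.1/10) = 3.23594e+06
10^(53.9/10) = 245471
Difference = 3.23594e+06 - 245471 = 2.99047e+06
L_source = 10*log10(2.99047e+06) = 64.757 dB


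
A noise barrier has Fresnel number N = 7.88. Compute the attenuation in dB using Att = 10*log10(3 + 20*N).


3 + 20*N = 3 + 20*7.88 = 160.6
Att = 10*log10(160.6) = 22.057 dB


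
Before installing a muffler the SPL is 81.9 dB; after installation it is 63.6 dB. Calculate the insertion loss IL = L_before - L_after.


Insertion loss = SPL without muffler - SPL with muffler
IL = 81.9 - 63.6 = 18.3 dB


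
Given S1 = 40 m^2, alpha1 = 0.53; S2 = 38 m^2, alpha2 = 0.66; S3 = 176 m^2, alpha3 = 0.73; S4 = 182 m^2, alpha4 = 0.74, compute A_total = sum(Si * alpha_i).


40 * 0.53 = 21.2
38 * 0.66 = 25.08
176 * 0.73 = 128.48
182 * 0.74 = 134.68
A_total = 21.2 + 25.08 + 128.48 + 134.68 = 309.44 m^2


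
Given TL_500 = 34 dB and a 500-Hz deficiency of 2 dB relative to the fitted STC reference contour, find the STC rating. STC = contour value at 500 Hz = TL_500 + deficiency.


By ASTM E413, STC = value of the fitted reference contour at 500 Hz.
Contour value at 500 Hz = TL_500 + deficiency = 34 + 2 = 36
STC = 36


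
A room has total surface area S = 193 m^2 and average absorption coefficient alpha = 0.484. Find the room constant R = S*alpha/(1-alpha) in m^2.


R = 193 * 0.484 / (1 - 0.484) = 181.03 m^2


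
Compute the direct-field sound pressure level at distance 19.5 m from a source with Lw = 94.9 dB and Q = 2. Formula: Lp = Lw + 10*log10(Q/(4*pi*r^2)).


4*pi*r^2 = 4*pi*19.5^2 = 4778.36 m^2
Q / (4*pi*r^2) = 2 / 4778.36 = 0.000418554
Lp = 94.9 + 10*log10(0.000418554) = 61.118 dB


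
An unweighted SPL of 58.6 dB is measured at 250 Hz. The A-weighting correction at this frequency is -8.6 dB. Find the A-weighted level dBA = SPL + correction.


A-weighting table: 250 Hz -> -8.6 dB correction
SPL_A = SPL + correction = 58.6 + (-8.6) = 50 dBA


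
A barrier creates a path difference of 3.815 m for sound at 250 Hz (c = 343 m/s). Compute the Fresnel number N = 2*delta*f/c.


N = 2*delta*f/c = 2*delta/lambda, where lambda = c/f
lambda = 343 / 250 = 1.372 m
N = 2 * 3.815 / 1.372 = 5.5612


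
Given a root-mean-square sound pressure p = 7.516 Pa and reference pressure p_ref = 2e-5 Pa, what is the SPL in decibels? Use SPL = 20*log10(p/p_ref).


p / p_ref = 7.516 / 2e-5 = 375800
SPL = 20 * log10(375800) = 111.5 dB


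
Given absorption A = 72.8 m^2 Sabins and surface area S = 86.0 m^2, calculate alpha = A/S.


Absorption coefficient = absorbed power / incident power
alpha = A / S = 72.8 / 86.0 = 0.84651


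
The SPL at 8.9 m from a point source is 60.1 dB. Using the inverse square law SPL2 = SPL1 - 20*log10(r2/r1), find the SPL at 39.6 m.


r2/r1 = 39.6/8.9 = 4.44944
Correction = 20*log10(4.44944) = 12.9661 dB
SPL2 = 60.1 - 12.9661 = 47.134 dB


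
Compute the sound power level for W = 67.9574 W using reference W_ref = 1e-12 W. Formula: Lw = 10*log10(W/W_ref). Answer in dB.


W / W_ref = 67.9574 / 1e-12 = 6.79574e+13
Lw = 10 * log10(6.79574e+13) = 138.32 dB


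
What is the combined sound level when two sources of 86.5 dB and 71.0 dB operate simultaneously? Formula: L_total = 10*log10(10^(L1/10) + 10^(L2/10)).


10^(86.5/10) = 4.46684e+08
10^(71.0/10) = 1.25893e+07
Sum = 4.46684e+08 + 1.25893e+07 = 4.59273e+08
L_total = 10*log10(4.59273e+08) = 86.621 dB


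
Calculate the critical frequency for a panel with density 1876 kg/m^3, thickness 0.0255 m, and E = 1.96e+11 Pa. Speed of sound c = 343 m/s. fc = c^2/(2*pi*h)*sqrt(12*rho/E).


12*rho/E = 12*1876/1.96e+11 = 1.14857e-07
sqrt(12*rho/E) = sqrt(1.14857e-07) = 0.000338906
c^2/(2*pi*h) = 343^2/(2*pi*0.0255) = 734291
fc = 734291 * 0.000338906 = 248.86 Hz


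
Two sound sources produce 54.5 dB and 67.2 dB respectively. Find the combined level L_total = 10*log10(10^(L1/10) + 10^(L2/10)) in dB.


10^(54.5/10) = 281838
10^(67.2/10) = 5.24807e+06
Sum = 281838 + 5.24807e+06 = 5.52991e+06
L_total = 10*log10(5.52991e+06) = 67.427 dB


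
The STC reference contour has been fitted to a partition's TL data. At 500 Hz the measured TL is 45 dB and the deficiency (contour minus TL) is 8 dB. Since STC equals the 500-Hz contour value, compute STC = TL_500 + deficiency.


By ASTM E413, STC = value of the fitted reference contour at 500 Hz.
Contour value at 500 Hz = TL_500 + deficiency = 45 + 8 = 53
STC = 53


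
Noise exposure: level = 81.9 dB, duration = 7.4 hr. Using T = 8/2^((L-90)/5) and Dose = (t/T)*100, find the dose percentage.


T_allowed = 8 / 2^((81.9 - 90)/5) = 24.59 hr
Dose = 7.4 / 24.59 * 100 = 30.094 %


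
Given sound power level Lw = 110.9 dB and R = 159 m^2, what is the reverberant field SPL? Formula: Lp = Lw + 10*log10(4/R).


4/R = 4/159 = 0.0251572
Lp = 110.9 + 10*log10(0.0251572) = 94.907 dB


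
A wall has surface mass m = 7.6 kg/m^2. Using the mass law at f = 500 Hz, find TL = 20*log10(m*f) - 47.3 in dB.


m * f = 7.6 * 500 = 3800
20*log10(3800) = 71.5957 dB
TL = 71.5957 - 47.3 = 24.296 dB


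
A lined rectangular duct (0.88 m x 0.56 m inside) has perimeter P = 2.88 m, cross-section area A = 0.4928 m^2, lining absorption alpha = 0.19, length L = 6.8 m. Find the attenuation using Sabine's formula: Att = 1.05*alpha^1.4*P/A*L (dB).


alpha^1.4 = 0.19^1.4 = 0.0977811
Attenuation rate = 1.05 * alpha^1.4 * P / A
= 1.05 * 0.0977811 * 2.88 / 0.4928 = 0.60002 dB/m
Total Att = 0.60002 * 6.8 = 4.0801 dB


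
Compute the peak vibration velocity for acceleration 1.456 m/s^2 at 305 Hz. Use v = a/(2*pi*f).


omega = 2*pi*f = 2*pi*305 = 1916.37 rad/s
v = a / omega = 1.456 / 1916.37 = 0.00075977 m/s


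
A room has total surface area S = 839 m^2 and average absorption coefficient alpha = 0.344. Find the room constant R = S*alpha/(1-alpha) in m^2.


R = 839 * 0.344 / (1 - 0.344) = 439.96 m^2


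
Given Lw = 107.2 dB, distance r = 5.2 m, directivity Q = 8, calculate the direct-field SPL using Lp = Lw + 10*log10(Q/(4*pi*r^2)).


4*pi*r^2 = 4*pi*5.2^2 = 339.795 m^2
Q / (4*pi*r^2) = 8 / 339.795 = 0.0235436
Lp = 107.2 + 10*log10(0.0235436) = 90.919 dB


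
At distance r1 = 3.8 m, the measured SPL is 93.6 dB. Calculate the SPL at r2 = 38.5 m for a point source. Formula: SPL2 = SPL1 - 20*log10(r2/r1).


r2/r1 = 38.5/3.8 = 10.1316
Correction = 20*log10(10.1316) = 20.1136 dB
SPL2 = 93.6 - 20.1136 = 73.486 dB


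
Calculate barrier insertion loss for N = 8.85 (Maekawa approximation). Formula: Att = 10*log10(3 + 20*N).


3 + 20*N = 3 + 20*8.85 = 180
Att = 10*log10(180) = 22.553 dB


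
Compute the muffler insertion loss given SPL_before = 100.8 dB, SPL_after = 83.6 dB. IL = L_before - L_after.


Insertion loss = SPL without muffler - SPL with muffler
IL = 100.8 - 83.6 = 17.2 dB


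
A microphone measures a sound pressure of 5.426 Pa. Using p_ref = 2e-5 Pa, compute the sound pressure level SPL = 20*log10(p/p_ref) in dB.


p / p_ref = 5.426 / 2e-5 = 271300
SPL = 20 * log10(271300) = 108.67 dB


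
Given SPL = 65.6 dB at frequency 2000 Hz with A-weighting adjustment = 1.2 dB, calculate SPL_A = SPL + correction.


A-weighting table: 2000 Hz -> 1.2 dB correction
SPL_A = SPL + correction = 65.6 + (1.2) = 66.8 dBA


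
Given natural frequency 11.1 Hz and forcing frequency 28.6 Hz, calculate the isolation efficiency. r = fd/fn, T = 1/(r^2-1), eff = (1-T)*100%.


r = 28.6 / 11.1 = 2.57658
r^2 - 1 = 2.57658^2 - 1 = 5.63876
T = 1/5.63876 = 0.177344
Efficiency = (1 - 0.177344)*100 = 82.266 %


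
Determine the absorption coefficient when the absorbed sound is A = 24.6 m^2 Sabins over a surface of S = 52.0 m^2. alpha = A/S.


Absorption coefficient = absorbed power / incident power
alpha = A / S = 24.6 / 52.0 = 0.47308


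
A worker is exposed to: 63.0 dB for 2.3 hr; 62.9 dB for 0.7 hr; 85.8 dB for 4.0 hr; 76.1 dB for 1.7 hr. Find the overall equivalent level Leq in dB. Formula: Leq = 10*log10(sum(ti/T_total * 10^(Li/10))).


T_total = 2.3 + 0.7 + 4.0 + 1.7 = 8.7 hr
(2.3/8.7) * 10^(63.0/10) = 527483
(0.7/8.7) * 10^(62.9/10) = 156884
(4.0/8.7) * 10^(85.8/10) = 1.748e+08
(1.7/8.7) * 10^(76.1/10) = 7.9603e+06
Sum = 527483 + 156884 + 1.748e+08 + 7.9603e+06 = 1.83445e+08
Leq = 10*log10(1.83445e+08) = 82.635 dB


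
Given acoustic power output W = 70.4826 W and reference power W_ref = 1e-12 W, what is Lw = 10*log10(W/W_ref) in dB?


W / W_ref = 70.4826 / 1e-12 = 7.04826e+13
Lw = 10 * log10(7.04826e+13) = 138.48 dB


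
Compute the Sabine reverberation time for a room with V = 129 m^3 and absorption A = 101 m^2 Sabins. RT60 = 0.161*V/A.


RT60 = 0.161 * 129 / 101 = 0.20563 s


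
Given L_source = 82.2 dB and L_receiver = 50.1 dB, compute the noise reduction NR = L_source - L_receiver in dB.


NR = L_source - L_receiver (difference between source and receiving room levels)
NR = 82.2 - 50.1 = 32.1 dB


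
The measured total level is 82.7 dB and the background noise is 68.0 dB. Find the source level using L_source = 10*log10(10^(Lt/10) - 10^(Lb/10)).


10^(82.7/10) = 1.86209e+08
10^(68.0/10) = 6.30957e+06
Difference = 1.86209e+08 - 6.30957e+06 = 1.79899e+08
L_source = 10*log10(1.79899e+08) = 82.55 dB


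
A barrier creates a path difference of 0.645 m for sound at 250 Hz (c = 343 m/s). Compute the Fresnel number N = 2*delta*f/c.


N = 2*delta*f/c = 2*delta/lambda, where lambda = c/f
lambda = 343 / 250 = 1.372 m
N = 2 * 0.645 / 1.372 = 0.94023


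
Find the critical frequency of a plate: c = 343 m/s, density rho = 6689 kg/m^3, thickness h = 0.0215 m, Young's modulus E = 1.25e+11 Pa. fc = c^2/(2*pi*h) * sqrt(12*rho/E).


12*rho/E = 12*6689/1.25e+11 = 6.42144e-07
sqrt(12*rho/E) = sqrt(6.42144e-07) = 0.000801339
c^2/(2*pi*h) = 343^2/(2*pi*0.0215) = 870903
fc = 870903 * 0.000801339 = 697.89 Hz


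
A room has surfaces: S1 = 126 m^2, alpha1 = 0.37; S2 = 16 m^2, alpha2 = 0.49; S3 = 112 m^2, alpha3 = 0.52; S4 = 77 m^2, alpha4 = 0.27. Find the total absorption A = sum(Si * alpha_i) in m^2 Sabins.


126 * 0.37 = 46.62
16 * 0.49 = 7.84
112 * 0.52 = 58.24
77 * 0.27 = 20.79
A_total = 46.62 + 7.84 + 58.24 + 20.79 = 133.49 m^2


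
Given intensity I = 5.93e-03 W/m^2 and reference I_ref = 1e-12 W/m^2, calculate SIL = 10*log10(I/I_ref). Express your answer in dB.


I / I_ref = 5.93e-03 / 1e-12 = 5.93e+09
SIL = 10 * log10(5.93e+09) = 97.731 dB


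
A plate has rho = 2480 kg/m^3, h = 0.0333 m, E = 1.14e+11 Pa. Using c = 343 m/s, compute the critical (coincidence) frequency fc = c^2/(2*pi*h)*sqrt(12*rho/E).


12*rho/E = 12*2480/1.14e+11 = 2.61053e-07
sqrt(12*rho/E) = sqrt(2.61053e-07) = 0.000510933
c^2/(2*pi*h) = 343^2/(2*pi*0.0333) = 562295
fc = 562295 * 0.000510933 = 287.3 Hz


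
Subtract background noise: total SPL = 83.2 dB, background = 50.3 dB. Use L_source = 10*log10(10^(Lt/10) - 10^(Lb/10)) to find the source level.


10^(83.2/10) = 2.0893e+08
10^(50.3/10) = 107152
Difference = 2.0893e+08 - 107152 = 2.08823e+08
L_source = 10*log10(2.08823e+08) = 83.198 dB


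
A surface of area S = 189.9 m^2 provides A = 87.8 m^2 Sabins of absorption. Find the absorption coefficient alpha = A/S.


Absorption coefficient = absorbed power / incident power
alpha = A / S = 87.8 / 189.9 = 0.46235


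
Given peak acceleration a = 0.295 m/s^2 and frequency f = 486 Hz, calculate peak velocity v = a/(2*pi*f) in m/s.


omega = 2*pi*f = 2*pi*486 = 3053.63 rad/s
v = a / omega = 0.295 / 3053.63 = 9.6606e-05 m/s


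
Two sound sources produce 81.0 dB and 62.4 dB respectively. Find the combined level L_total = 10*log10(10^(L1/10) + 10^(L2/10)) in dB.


10^(81.0/10) = 1.25893e+08
10^(62.4/10) = 1.7378e+06
Sum = 1.25893e+08 + 1.7378e+06 = 1.27631e+08
L_total = 10*log10(1.27631e+08) = 81.06 dB


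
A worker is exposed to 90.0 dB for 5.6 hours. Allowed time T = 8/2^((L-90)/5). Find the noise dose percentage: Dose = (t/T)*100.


T_allowed = 8 / 2^((90.0 - 90)/5) = 8 hr
Dose = 5.6 / 8 * 100 = 70 %


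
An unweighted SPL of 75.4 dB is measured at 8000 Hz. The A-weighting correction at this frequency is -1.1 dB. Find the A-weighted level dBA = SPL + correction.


A-weighting table: 8000 Hz -> -1.1 dB correction
SPL_A = SPL + correction = 75.4 + (-1.1) = 74.3 dBA


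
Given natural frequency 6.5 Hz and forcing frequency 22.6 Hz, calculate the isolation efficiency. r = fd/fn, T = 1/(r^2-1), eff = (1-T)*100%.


r = 22.6 / 6.5 = 3.47692
r^2 - 1 = 3.47692^2 - 1 = 11.089
T = 1/11.089 = 0.0901795
Efficiency = (1 - 0.0901795)*100 = 90.982 %


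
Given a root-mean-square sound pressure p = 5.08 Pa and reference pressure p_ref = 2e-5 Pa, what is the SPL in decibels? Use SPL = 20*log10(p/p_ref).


p / p_ref = 5.08 / 2e-5 = 254000
SPL = 20 * log10(254000) = 108.1 dB


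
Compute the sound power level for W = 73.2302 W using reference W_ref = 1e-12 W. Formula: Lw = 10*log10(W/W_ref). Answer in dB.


W / W_ref = 73.2302 / 1e-12 = 7.32302e+13
Lw = 10 * log10(7.32302e+13) = 138.65 dB


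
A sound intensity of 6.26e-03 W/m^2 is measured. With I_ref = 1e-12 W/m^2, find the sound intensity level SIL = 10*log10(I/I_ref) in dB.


I / I_ref = 6.26e-03 / 1e-12 = 6.26e+09
SIL = 10 * log10(6.26e+09) = 97.966 dB


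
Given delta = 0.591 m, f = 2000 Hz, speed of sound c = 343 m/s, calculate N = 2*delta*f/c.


N = 2*delta*f/c = 2*delta/lambda, where lambda = c/f
lambda = 343 / 2000 = 0.1715 m
N = 2 * 0.591 / 0.1715 = 6.8921


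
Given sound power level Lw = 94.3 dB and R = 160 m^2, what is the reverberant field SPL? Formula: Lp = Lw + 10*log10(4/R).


4/R = 4/160 = 0.025
Lp = 94.3 + 10*log10(0.025) = 78.279 dB


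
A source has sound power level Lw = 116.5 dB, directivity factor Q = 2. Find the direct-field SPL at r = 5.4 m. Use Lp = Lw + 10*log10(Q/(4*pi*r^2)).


4*pi*r^2 = 4*pi*5.4^2 = 366.435 m^2
Q / (4*pi*r^2) = 2 / 366.435 = 0.00545799
Lp = 116.5 + 10*log10(0.00545799) = 93.87 dB


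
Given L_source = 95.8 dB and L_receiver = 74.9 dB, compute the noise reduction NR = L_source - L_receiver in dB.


NR = L_source - L_receiver (difference between source and receiving room levels)
NR = 95.8 - 74.9 = 20.9 dB


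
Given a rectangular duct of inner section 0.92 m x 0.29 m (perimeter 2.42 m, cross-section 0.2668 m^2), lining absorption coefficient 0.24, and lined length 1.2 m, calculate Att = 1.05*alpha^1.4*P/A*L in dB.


alpha^1.4 = 0.24^1.4 = 0.135611
Attenuation rate = 1.05 * alpha^1.4 * P / A
= 1.05 * 0.135611 * 2.42 / 0.2668 = 1.29156 dB/m
Total Att = 1.29156 * 1.2 = 1.5499 dB


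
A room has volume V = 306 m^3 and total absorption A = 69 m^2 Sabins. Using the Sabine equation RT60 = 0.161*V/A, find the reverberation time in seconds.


RT60 = 0.161 * 306 / 69 = 0.714 s


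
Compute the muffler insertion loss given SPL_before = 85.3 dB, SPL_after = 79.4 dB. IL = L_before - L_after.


Insertion loss = SPL without muffler - SPL with muffler
IL = 85.3 - 79.4 = 5.9 dB


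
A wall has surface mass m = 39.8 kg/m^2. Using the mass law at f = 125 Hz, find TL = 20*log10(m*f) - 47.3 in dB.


m * f = 39.8 * 125 = 4975
20*log10(4975) = 73.9359 dB
TL = 73.9359 - 47.3 = 26.636 dB


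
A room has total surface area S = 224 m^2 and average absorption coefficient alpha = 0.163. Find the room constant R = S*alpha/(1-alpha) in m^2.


R = 224 * 0.163 / (1 - 0.163) = 43.622 m^2


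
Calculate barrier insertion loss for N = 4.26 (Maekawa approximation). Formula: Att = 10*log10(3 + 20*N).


3 + 20*N = 3 + 20*4.26 = 88.2
Att = 10*log10(88.2) = 19.455 dB


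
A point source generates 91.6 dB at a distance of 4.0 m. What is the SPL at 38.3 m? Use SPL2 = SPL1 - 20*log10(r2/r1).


r2/r1 = 38.3/4.0 = 9.575
Correction = 20*log10(9.575) = 19.6228 dB
SPL2 = 91.6 - 19.6228 = 71.977 dB


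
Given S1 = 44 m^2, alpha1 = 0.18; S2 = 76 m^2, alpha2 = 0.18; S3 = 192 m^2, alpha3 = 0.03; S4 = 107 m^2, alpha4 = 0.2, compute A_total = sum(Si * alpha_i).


44 * 0.18 = 7.92
76 * 0.18 = 13.68
192 * 0.03 = 5.76
107 * 0.2 = 21.4
A_total = 7.92 + 13.68 + 5.76 + 21.4 = 48.76 m^2


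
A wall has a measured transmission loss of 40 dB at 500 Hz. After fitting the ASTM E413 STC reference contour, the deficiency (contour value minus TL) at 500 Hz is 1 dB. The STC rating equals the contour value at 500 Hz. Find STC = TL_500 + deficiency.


By ASTM E413, STC = value of the fitted reference contour at 500 Hz.
Contour value at 500 Hz = TL_500 + deficiency = 40 + 1 = 41
STC = 41
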